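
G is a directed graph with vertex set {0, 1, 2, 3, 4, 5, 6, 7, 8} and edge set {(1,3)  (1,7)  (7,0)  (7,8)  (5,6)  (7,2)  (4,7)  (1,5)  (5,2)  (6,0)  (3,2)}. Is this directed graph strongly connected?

No

There is no directed path from 2 to 3, so the graph is not strongly connected.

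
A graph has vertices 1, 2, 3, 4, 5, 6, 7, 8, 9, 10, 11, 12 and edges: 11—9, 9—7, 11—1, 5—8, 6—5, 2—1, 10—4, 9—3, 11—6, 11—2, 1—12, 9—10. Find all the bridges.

The edges on the cycle 11-2-1-11 are not bridges since each lies on that cycle.
But removing 9—10 disconnects 9 from 10; removing 1—12 disconnects 1 from 12; removing 11—9 disconnects 11 from 9; removing 4—10 disconnects 4 from 10 — these are bridges.
In total 9 edges are bridges.

1-12, 10-4, 10-9, 11-6, 11-9, 3-9, 5-6, 5-8, 7-9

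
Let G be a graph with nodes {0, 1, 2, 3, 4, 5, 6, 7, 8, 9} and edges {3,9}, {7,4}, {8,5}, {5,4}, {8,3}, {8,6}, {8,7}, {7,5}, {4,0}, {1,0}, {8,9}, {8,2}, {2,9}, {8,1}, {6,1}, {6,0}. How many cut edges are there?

0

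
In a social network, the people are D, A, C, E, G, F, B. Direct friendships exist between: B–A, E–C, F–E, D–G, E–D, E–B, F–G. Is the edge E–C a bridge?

Yes

Removing E–C leaves no path between E and C: the component count goes from 1 to 2. So it is a bridge.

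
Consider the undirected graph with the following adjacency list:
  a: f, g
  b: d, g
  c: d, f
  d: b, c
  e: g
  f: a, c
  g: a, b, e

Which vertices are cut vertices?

g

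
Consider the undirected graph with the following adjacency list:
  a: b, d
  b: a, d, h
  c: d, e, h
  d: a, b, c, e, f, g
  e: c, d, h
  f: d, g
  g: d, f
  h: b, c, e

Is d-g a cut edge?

No

After removing d-g, the path d-f-g still connects them, so the edge is not a bridge.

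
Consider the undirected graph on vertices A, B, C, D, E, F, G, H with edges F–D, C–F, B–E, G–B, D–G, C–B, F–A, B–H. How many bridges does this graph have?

The edges on the cycle C-F-D-G-B-C are not bridges since each lies on that cycle.
But removing B–H disconnects B from H; removing B–E disconnects B from E; removing F–A disconnects F from A — these are bridges.
That makes 3 bridges.

3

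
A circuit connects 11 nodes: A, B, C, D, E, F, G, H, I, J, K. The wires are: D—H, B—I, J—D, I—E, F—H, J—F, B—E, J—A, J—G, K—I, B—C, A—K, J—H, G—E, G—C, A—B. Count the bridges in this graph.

0

The edges on the cycle A-K-I-E-B-A are not bridges since each lies on that cycle.
Every edge lies on some cycle, so there are no bridges.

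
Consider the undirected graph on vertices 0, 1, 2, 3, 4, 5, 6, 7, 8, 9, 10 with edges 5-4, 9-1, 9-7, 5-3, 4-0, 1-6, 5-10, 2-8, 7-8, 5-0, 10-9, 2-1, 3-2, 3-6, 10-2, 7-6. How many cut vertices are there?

Removing 5 increases the component count from 1 to 2, so 5 is a cut vertex.
By contrast removing 9 leaves 1 component; it is not a cut vertex. No other vertex is a cut vertex either.

1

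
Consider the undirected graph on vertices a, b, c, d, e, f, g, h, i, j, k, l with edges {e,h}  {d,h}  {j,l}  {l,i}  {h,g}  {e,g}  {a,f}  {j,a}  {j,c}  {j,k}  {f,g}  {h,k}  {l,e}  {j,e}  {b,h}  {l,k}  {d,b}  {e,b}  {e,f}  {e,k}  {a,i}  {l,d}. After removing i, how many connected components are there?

With i gone, the remaining components are: {a, b, c, d, e, f, g, h, j, k, l}.
That is 1 component.

1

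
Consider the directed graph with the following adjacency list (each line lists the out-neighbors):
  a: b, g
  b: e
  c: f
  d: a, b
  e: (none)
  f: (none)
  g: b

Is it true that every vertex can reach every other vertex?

No

There is no directed path from e to a, so the graph is not strongly connected.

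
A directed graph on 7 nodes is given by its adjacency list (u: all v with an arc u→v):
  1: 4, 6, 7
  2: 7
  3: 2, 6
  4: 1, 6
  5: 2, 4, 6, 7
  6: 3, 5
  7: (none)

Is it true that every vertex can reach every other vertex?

No

There is no directed path from 7 to 3, so the graph is not strongly connected.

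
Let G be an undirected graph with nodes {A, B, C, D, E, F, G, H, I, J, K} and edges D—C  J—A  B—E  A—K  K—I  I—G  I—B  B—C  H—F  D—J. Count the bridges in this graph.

3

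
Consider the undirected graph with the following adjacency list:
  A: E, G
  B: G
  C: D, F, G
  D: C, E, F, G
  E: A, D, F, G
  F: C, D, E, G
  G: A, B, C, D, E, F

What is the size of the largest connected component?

Starting from A we can reach A, B, C, D, E, F, G. That is one component of size 7.
The largest has 7 vertices.

7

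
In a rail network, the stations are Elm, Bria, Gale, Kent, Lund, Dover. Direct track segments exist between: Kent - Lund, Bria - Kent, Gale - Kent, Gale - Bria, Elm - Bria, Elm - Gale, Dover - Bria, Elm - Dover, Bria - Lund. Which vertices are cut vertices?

none

Removing Dover, for instance, still leaves 1 component. No single vertex removal increases the component count — the graph has no articulation points.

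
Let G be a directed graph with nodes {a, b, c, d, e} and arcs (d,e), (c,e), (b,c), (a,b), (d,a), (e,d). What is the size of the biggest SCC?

5

{a, b, c, d, e} are all mutually reachable — one SCC of size 5.
The largest has 5 vertices.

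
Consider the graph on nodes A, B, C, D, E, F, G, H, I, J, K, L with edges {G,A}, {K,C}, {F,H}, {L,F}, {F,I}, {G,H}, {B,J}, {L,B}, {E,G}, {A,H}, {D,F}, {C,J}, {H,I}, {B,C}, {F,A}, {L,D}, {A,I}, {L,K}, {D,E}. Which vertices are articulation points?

Removing L increases the component count from 1 to 2, so L is a cut vertex.
By contrast removing C leaves 1 component; it is not a cut vertex. No other vertex is a cut vertex either.

L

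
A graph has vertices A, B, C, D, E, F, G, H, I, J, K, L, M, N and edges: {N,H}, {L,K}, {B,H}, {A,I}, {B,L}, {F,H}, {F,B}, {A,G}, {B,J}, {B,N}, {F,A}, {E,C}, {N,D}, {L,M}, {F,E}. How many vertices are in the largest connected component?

14

Starting from A we can reach A, B, C, D, E, F, G, H, I, J, K, L, M, N. That is one component of size 14.
The largest has 14 vertices.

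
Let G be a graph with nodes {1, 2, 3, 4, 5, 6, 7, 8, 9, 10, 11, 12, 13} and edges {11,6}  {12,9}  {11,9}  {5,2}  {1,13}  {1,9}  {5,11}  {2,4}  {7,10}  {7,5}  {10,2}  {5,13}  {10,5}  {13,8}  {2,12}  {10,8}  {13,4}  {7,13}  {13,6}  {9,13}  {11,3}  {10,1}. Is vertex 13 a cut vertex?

Deleting 13 leaves 1 component (was 1) (its neighbors 1, 4, 5, 6, 7, 8, 9 remain connected to each other), so 13 is not a cut vertex.

No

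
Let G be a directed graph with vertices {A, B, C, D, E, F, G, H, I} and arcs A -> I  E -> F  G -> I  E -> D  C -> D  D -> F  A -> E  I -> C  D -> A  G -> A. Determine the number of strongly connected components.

5

{A, C, D, E, I} are all mutually reachable — one SCC of size 5.
{H} is an SCC by itself.
{B} is an SCC by itself.
{F} is an SCC by itself.
{G} is an SCC by itself.
That gives 5 strongly connected components.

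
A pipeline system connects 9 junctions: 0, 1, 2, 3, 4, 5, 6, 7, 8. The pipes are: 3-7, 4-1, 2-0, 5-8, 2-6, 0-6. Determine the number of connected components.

4

Starting from 5 we can reach 5, 8. That is one component of size 2.
Starting from 1 we can reach 1, 4. That is one component of size 2.
Starting from 3 we can reach 3, 7. That is one component of size 2.
Starting from 0 we can reach 0, 2, 6. That is one component of size 3.
Total: 4 components.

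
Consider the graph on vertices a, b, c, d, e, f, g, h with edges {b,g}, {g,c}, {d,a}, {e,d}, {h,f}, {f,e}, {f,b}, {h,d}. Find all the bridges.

The edges on the cycle h-f-e-d-h are not bridges since each lies on that cycle.
But removing d—a disconnects d from a; removing g—c disconnects g from c; removing b—g disconnects b from g; removing f—b disconnects f from b — these are bridges.

a-d, b-f, b-g, c-g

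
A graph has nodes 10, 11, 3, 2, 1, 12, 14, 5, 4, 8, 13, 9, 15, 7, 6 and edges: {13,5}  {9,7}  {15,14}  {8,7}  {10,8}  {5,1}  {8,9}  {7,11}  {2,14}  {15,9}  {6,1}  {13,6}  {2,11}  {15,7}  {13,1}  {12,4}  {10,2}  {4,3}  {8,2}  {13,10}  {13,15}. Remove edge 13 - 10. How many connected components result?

2

13 and 10 are still connected via 13-15-9-8-10, so the component count stays at 2.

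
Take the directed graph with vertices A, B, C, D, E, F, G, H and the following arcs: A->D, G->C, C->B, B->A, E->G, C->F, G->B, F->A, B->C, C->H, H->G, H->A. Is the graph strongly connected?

There is no directed path from H to E, so the graph is not strongly connected.

No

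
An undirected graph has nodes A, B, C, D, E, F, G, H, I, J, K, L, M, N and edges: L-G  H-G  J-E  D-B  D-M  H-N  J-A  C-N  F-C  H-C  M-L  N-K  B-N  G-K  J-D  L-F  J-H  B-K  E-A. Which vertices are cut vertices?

Removing J increases the component count from 2 to 3, so J is a cut vertex.
By contrast removing M leaves 2 components; it is not a cut vertex. No other vertex is a cut vertex either.

J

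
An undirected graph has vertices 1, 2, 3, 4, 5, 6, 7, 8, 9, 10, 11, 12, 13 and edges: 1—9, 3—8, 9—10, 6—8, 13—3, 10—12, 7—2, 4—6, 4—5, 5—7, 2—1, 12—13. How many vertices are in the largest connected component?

11 is isolated — a component by itself.
Starting from 1 we can reach 1, 2, 3, 4, 5, 6, 7, 8, 9, 10, 12, 13. That is one component of size 12.
The largest has 12 vertices.

12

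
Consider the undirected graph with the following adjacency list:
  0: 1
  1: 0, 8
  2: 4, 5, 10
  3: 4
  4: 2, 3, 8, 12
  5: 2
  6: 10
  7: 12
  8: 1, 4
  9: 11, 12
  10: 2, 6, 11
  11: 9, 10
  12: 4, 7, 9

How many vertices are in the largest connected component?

13

Starting from 0 we can reach 0, 1, 2, 3, 4, 5, 6, 7, 8, 9, 10, 11, 12. That is one component of size 13.
The largest has 13 vertices.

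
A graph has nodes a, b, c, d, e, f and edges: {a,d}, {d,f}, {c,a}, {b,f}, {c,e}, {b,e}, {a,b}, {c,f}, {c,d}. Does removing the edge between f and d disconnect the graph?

After removing f—d, the path f-c-d still connects them, so the edge is not a bridge.

No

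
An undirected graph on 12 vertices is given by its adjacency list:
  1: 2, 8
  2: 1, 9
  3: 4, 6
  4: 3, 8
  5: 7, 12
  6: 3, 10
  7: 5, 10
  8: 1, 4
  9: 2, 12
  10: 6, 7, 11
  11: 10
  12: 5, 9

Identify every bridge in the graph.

10-11

The edges on the cycle 6-3-4-8-1-2-9-12-5-7-10-6 are not bridges since each lies on that cycle.
But removing 10-11 disconnects 10 from 11 — this is a bridge.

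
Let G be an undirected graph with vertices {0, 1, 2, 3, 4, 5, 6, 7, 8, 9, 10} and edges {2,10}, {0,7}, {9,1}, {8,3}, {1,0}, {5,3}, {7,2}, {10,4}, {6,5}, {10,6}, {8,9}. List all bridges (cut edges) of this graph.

The edges on the cycle 8-9-1-0-7-2-10-6-5-3-8 are not bridges since each lies on that cycle.
But removing 4 - 10 disconnects 4 from 10 — this is a bridge.

10-4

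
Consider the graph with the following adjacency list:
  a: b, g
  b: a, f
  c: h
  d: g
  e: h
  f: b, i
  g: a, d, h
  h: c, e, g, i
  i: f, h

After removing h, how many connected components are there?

3

With h gone, the remaining components are: {c}; {e}; {a, b, d, f, g, i}.
That is 3 components.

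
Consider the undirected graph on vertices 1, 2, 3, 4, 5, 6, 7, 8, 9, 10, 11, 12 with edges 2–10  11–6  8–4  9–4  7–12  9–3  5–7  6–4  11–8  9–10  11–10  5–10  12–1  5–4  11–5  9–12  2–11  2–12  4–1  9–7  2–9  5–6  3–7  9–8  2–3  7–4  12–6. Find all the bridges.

The edges on the cycle 11-5-6-11 are not bridges since each lies on that cycle.
Every edge lies on some cycle, so there are no bridges.

none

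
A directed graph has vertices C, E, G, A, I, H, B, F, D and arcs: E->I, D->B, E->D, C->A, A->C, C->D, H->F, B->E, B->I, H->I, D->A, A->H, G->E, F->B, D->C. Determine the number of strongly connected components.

3

{A, B, C, D, E, F, H} are all mutually reachable — one SCC of size 7.
{I} is an SCC by itself.
{G} is an SCC by itself.
That gives 3 strongly connected components.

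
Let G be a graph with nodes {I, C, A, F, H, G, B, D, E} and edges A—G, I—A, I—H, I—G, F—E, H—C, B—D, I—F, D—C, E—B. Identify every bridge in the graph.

none

The edges on the cycle I-A-G-I are not bridges since each lies on that cycle.
Every edge lies on some cycle, so there are no bridges.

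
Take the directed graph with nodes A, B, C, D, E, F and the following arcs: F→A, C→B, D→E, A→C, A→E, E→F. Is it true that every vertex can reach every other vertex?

No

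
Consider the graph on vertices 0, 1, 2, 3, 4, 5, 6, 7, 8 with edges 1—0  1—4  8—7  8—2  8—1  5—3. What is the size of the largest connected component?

6 is isolated — a component by itself.
Starting from 3 we can reach 3, 5. That is one component of size 2.
Starting from 0 we can reach 0, 1, 2, 4, 7, 8. That is one component of size 6.
The largest has 6 vertices.

6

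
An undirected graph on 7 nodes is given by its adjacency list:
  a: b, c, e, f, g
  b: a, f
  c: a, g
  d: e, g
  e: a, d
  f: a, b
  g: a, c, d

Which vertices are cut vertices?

Removing a increases the component count from 1 to 2, so a is a cut vertex.
By contrast removing c leaves 1 component; it is not a cut vertex. No other vertex is a cut vertex either.

a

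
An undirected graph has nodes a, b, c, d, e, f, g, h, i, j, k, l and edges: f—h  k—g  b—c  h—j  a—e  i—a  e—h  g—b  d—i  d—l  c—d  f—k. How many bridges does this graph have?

2

The edges on the cycle f-k-g-b-c-d-i-a-e-h-f are not bridges since each lies on that cycle.
But removing h—j disconnects h from j; removing l—d disconnects l from d — these are bridges.
That makes 2 bridges.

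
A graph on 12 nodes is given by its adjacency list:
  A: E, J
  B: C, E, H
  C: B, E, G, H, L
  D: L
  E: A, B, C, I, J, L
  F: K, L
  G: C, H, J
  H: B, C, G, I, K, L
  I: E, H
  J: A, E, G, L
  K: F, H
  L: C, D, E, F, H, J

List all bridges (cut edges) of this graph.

D-L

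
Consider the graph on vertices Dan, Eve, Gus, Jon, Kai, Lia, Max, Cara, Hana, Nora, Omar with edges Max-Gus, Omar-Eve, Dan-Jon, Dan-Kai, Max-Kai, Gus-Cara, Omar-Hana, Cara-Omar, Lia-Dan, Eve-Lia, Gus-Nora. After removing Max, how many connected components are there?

With Max gone, the remaining components are: {Dan, Eve, Gus, Jon, Kai, Lia, Cara, Hana, Nora, Omar}.
That is 1 component.

1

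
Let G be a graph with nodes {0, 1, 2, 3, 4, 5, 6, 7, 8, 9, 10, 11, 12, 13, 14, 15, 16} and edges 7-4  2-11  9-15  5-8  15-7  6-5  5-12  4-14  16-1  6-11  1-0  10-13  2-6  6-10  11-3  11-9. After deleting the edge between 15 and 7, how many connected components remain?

3

Before removal there are 2 components.
15-7 is a bridge — removing it separates 15's side from 7's side.
After removal: 3 components.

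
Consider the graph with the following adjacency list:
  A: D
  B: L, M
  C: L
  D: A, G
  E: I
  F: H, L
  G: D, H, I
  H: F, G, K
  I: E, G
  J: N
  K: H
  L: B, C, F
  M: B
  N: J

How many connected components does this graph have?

Starting from J we can reach J, N. That is one component of size 2.
Starting from A we can reach A, B, C, D, E, F, G, H, I, K, L, M. That is one component of size 12.
Total: 2 components.

2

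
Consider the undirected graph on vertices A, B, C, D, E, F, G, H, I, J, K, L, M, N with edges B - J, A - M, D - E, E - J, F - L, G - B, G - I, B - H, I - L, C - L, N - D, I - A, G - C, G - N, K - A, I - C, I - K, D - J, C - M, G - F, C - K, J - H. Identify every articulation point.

Removing G increases the component count from 1 to 2, so G is a cut vertex.
By contrast removing J leaves 1 component; it is not a cut vertex. No other vertex is a cut vertex either.

G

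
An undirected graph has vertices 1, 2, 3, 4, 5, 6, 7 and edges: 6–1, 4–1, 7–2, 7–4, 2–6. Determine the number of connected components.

3

5 is isolated — a component by itself.
3 is isolated — a component by itself.
Starting from 1 we can reach 1, 2, 4, 6, 7. That is one component of size 5.
Total: 3 components.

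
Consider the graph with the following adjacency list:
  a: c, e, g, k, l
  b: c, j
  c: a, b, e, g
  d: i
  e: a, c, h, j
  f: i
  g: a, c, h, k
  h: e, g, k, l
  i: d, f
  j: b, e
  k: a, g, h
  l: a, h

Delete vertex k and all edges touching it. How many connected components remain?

With k gone, the remaining components are: {d, f, i}; {a, b, c, e, g, h, j, l}.
That is 2 components.

2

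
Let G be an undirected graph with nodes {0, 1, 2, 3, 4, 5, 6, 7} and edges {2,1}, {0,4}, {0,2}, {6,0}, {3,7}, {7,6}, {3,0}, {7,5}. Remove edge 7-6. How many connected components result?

1

7 and 6 are still connected via 7-3-0-6, so the component count stays at 1.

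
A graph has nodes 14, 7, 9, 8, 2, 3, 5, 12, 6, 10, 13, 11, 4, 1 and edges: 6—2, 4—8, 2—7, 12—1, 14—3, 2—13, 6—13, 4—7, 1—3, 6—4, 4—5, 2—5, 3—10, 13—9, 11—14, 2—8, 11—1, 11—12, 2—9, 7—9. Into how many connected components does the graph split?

Starting from 1 we can reach 1, 3, 10, 11, 12, 14. That is one component of size 6.
Starting from 2 we can reach 2, 4, 5, 6, 7, 8, 9, 13. That is one component of size 8.
Total: 2 components.

2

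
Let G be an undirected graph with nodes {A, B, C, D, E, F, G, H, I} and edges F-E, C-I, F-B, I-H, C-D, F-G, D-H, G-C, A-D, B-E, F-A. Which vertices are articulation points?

F

Removing F increases the component count from 1 to 2, so F is a cut vertex.
By contrast removing D leaves 1 component; it is not a cut vertex. No other vertex is a cut vertex either.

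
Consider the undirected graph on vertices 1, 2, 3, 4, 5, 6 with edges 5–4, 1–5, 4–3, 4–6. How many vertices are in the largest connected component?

5

2 is isolated — a component by itself.
Starting from 1 we can reach 1, 3, 4, 5, 6. That is one component of size 5.
The largest has 5 vertices.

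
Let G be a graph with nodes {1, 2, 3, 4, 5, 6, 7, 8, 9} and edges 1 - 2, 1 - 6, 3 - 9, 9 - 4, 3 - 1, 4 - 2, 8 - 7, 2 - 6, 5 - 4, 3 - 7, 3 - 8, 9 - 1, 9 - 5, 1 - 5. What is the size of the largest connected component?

Starting from 1 we can reach 1, 2, 3, 4, 5, 6, 7, 8, 9. That is one component of size 9.
The largest has 9 vertices.

9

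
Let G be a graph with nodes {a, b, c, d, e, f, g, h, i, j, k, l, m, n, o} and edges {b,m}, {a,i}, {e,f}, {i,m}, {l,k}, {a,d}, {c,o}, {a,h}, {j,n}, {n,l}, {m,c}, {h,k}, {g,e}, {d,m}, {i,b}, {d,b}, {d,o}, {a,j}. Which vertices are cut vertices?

a, e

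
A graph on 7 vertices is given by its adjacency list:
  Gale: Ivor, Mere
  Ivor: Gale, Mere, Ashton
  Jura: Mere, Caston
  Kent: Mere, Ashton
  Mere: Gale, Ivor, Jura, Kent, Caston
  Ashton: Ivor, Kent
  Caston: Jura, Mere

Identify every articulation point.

Removing Mere increases the component count from 1 to 2, so Mere is a cut vertex.
By contrast removing Ivor leaves 1 component; it is not a cut vertex. No other vertex is a cut vertex either.

Mere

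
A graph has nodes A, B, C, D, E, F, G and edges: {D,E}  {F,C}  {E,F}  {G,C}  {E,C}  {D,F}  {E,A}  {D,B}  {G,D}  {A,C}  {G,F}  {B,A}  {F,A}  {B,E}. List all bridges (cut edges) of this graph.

none

The edges on the cycle G-D-B-E-C-F-G are not bridges since each lies on that cycle.
Every edge lies on some cycle, so there are no bridges.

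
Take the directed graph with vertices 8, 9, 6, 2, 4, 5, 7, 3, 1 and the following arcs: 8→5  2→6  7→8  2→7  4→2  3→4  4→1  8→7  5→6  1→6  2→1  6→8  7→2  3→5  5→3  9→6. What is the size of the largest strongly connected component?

8

{1, 2, 3, 4, 5, 6, 7, 8} are all mutually reachable — one SCC of size 8.
{9} is an SCC by itself.
The largest has 8 vertices.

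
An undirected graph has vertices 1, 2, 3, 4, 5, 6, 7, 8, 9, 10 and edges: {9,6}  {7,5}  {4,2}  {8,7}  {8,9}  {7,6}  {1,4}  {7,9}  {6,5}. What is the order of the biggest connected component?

5

3 is isolated — a component by itself.
10 is isolated — a component by itself.
Starting from 1 we can reach 1, 2, 4. That is one component of size 3.
Starting from 5 we can reach 5, 6, 7, 8, 9. That is one component of size 5.
The largest has 5 vertices.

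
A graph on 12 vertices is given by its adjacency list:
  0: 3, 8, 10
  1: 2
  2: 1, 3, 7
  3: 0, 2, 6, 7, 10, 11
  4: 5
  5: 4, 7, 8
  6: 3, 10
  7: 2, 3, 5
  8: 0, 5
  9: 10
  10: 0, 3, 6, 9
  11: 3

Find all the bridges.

The edges on the cycle 3-10-6-3 are not bridges since each lies on that cycle.
But removing 4-5 disconnects 4 from 5; removing 9-10 disconnects 9 from 10; removing 1-2 disconnects 1 from 2; removing 3-11 disconnects 3 from 11 — these are bridges.

1-2, 10-9, 11-3, 4-5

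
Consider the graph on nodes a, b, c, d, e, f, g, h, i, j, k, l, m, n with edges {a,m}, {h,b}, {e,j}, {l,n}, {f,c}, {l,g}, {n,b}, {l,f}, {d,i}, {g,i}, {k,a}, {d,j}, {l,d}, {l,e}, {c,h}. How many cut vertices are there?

Removing a increases the component count from 2 to 3, so a is a cut vertex.
Removing l increases the component count from 2 to 3, so l is a cut vertex.
By contrast removing n leaves 2 components; it is not a cut vertex. No other vertex is a cut vertex either.

2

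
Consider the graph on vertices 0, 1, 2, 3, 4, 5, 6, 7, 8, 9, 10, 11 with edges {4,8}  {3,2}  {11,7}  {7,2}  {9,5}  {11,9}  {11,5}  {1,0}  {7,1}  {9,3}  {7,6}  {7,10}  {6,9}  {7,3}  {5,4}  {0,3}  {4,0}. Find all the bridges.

The edges on the cycle 7-6-9-5-4-0-1-7 are not bridges since each lies on that cycle.
But removing 8-4 disconnects 8 from 4; removing 10-7 disconnects 10 from 7 — these are bridges.

10-7, 4-8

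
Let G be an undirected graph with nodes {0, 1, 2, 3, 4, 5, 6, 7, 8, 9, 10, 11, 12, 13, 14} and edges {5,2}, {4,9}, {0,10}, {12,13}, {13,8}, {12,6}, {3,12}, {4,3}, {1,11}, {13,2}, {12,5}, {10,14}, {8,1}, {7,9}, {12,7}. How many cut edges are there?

The edges on the cycle 4-3-12-7-9-4 are not bridges since each lies on that cycle.
But removing 10 - 14 disconnects 10 from 14; removing 6 - 12 disconnects 6 from 12; removing 1 - 11 disconnects 1 from 11; removing 8 - 13 disconnects 8 from 13 — these are bridges.
In total 6 edges are bridges.

6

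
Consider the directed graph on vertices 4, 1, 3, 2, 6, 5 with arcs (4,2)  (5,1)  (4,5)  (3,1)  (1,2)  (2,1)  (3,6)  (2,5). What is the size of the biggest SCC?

{1, 2, 5} are all mutually reachable — one SCC of size 3.
{3} is an SCC by itself.
{4} is an SCC by itself.
{6} is an SCC by itself.
The largest has 3 vertices.

3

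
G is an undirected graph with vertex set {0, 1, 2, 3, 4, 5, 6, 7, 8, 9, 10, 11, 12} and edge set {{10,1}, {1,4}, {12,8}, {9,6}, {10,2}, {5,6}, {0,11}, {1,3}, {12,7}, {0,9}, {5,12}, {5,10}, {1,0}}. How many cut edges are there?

The edges on the cycle 5-10-1-0-9-6-5 are not bridges since each lies on that cycle.
But removing 1—3 disconnects 1 from 3; removing 5—12 disconnects 5 from 12; removing 0—11 disconnects 0 from 11; removing 2—10 disconnects 2 from 10 — these are bridges.
In total 7 edges are bridges.

7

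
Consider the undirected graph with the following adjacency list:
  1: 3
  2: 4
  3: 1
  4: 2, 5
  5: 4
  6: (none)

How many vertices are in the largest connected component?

3

6 is isolated — a component by itself.
Starting from 1 we can reach 1, 3. That is one component of size 2.
Starting from 2 we can reach 2, 4, 5. That is one component of size 3.
The largest has 3 vertices.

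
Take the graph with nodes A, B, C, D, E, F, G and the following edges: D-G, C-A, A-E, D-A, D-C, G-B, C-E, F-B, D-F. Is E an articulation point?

Deleting E leaves 1 component (was 1) (its neighbors A, C remain connected to each other), so E is not a cut vertex.

No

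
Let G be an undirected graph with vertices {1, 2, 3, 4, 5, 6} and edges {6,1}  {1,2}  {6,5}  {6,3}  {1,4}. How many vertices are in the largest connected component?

Starting from 1 we can reach 1, 2, 3, 4, 5, 6. That is one component of size 6.
The largest has 6 vertices.

6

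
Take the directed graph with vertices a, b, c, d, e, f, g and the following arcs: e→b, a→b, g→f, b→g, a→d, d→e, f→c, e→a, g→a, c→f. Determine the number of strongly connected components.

2

{a, b, d, e, g} are all mutually reachable — one SCC of size 5.
{c, f} are all mutually reachable — one SCC of size 2.
That gives 2 strongly connected components.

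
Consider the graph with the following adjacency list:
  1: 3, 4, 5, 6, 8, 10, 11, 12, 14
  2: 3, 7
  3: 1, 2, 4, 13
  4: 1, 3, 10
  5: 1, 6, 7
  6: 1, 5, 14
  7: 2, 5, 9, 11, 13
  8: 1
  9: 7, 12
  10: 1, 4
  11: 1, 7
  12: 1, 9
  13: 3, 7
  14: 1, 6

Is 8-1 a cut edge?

Yes

Removing 8-1 leaves no path between 8 and 1: the component count goes from 1 to 2. So it is a bridge.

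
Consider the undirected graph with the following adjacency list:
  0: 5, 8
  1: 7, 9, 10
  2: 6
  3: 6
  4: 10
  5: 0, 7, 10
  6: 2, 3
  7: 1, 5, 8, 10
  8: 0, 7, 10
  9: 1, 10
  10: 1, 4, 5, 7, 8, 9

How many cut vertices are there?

2

Removing 6 increases the component count from 2 to 3, so 6 is a cut vertex.
Removing 10 increases the component count from 2 to 3, so 10 is a cut vertex.
By contrast removing 2 leaves 2 components; it is not a cut vertex. No other vertex is a cut vertex either.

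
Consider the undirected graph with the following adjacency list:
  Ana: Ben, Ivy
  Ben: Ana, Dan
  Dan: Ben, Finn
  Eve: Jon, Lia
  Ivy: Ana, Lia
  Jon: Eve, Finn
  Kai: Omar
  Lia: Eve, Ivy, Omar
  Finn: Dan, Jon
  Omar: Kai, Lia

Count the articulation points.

2

Removing Lia increases the component count from 1 to 2, so Lia is a cut vertex.
Removing Omar increases the component count from 1 to 2, so Omar is a cut vertex.
By contrast removing Ivy leaves 1 component; it is not a cut vertex. No other vertex is a cut vertex either.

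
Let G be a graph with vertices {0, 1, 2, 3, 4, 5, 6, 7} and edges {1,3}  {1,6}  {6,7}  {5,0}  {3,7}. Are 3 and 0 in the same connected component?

No

The component containing 3 is {1, 3, 6, 7}, and 0 is not in it.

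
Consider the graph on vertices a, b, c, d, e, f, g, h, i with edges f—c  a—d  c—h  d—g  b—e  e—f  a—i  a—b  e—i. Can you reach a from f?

Yes

From f we can reach a, b, c, d, e, f, g, h, i, which includes a.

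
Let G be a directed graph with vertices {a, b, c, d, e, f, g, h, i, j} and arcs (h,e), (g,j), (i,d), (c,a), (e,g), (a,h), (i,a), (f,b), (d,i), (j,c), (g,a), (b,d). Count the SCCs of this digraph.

{a, c, e, g, h, j} are all mutually reachable — one SCC of size 6.
{d, i} are all mutually reachable — one SCC of size 2.
{f} is an SCC by itself.
{b} is an SCC by itself.
That gives 4 strongly connected components.

4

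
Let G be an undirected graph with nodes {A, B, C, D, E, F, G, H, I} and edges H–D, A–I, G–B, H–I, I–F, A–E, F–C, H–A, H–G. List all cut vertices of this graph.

Removing A increases the component count from 1 to 2, so A is a cut vertex.
Removing F increases the component count from 1 to 2, so F is a cut vertex.
Removing G increases the component count from 1 to 2, so G is a cut vertex.
Likewise H, I are cut vertices.
By contrast removing D leaves 1 component; it is not a cut vertex. No other vertex is a cut vertex either.

A, F, G, H, I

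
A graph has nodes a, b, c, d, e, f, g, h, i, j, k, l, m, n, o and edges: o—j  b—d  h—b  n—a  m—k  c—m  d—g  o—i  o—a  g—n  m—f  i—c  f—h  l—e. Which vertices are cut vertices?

Removing m increases the component count from 2 to 3, so m is a cut vertex.
Removing o increases the component count from 2 to 3, so o is a cut vertex.
By contrast removing n leaves 2 components; it is not a cut vertex. No other vertex is a cut vertex either.

m, o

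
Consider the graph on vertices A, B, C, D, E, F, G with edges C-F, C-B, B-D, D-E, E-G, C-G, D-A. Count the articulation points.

Removing C increases the component count from 1 to 2, so C is a cut vertex.
Removing D increases the component count from 1 to 2, so D is a cut vertex.
By contrast removing E leaves 1 component; it is not a cut vertex. No other vertex is a cut vertex either.

2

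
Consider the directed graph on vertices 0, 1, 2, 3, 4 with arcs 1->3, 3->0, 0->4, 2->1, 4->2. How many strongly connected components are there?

{0, 1, 2, 3, 4} are all mutually reachable — one SCC of size 5.
That gives 1 strongly connected component.

1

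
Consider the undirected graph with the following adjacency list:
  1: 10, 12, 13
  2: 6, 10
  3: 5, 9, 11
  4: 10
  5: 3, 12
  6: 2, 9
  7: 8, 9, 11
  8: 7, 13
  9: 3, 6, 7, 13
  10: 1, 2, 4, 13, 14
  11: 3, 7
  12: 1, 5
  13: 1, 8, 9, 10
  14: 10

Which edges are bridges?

10-14, 10-4

The edges on the cycle 10-1-12-5-3-9-7-8-13-10 are not bridges since each lies on that cycle.
But removing 14-10 disconnects 14 from 10; removing 10-4 disconnects 10 from 4 — these are bridges.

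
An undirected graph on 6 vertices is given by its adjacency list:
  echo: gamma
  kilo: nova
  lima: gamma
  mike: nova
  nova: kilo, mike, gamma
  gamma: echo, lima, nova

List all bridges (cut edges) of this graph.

removing gamma-lima disconnects gamma from lima; removing echo-gamma disconnects echo from gamma; removing nova-gamma disconnects nova from gamma; removing nova-kilo disconnects nova from kilo — these are bridges.
In total 5 edges are bridges.

echo-gamma, gamma-lima, gamma-nova, kilo-nova, mike-nova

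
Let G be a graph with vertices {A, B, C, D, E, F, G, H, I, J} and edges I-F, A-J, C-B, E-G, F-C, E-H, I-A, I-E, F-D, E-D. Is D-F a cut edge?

After removing D-F, the path D-E-I-F still connects them, so the edge is not a bridge.

No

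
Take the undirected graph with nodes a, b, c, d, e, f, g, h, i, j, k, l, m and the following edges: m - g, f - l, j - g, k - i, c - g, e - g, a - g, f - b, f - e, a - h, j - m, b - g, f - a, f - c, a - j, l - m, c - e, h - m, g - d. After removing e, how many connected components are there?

2

With e gone, the remaining components are: {i, k}; {a, b, c, d, f, g, h, j, l, m}.
That is 2 components.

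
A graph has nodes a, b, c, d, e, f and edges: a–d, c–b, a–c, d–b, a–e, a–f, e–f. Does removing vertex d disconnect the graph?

No

Deleting d leaves 1 component (was 1) (its neighbors a, b remain connected to each other), so d is not a cut vertex.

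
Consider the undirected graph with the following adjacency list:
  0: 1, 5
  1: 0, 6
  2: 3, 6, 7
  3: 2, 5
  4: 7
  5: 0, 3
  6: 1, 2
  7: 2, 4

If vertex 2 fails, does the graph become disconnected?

Deleting 2 raises the number of components from 1 to 2, so 2 is a cut vertex.

Yes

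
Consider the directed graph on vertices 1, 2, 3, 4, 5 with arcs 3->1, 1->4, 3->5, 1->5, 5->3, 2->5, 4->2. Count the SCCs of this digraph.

{1, 2, 3, 4, 5} are all mutually reachable — one SCC of size 5.
That gives 1 strongly connected component.

1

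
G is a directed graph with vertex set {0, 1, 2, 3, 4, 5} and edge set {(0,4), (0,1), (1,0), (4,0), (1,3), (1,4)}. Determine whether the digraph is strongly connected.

There is no directed path from 5 to 3, so the graph is not strongly connected.

No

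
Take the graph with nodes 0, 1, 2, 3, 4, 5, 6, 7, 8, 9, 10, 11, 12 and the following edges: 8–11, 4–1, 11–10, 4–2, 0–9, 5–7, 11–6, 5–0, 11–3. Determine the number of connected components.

4

12 is isolated — a component by itself.
Starting from 1 we can reach 1, 2, 4. That is one component of size 3.
Starting from 0 we can reach 0, 5, 7, 9. That is one component of size 4.
Starting from 3 we can reach 3, 6, 8, 10, 11. That is one component of size 5.
Total: 4 components.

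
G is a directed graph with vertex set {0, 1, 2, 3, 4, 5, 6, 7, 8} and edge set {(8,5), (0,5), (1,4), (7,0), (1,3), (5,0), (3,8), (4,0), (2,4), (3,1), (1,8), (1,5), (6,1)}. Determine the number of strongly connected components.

7

{0, 5} are all mutually reachable — one SCC of size 2.
{1, 3} are all mutually reachable — one SCC of size 2.
{7} is an SCC by itself.
{4} is an SCC by itself.
{8} is an SCC by itself.
(and 2 more singleton SCCs)
That gives 7 strongly connected components.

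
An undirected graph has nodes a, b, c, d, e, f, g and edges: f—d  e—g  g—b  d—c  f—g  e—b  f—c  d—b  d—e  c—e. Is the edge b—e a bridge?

After removing b—e, the path b-d-e still connects them, so the edge is not a bridge.

No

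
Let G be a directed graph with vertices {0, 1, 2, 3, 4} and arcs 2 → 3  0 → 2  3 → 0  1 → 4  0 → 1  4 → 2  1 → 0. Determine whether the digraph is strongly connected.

From 4 we can reach every vertex (0, 1, 2, 3, 4), and every vertex can reach 4 (0, 1, 2, 3, 4). So the whole graph is one strongly connected component.

Yes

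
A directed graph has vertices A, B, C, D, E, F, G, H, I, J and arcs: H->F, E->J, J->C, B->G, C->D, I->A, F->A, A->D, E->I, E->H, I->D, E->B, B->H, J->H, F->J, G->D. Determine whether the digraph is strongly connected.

There is no directed path from I to J, so the graph is not strongly connected.

No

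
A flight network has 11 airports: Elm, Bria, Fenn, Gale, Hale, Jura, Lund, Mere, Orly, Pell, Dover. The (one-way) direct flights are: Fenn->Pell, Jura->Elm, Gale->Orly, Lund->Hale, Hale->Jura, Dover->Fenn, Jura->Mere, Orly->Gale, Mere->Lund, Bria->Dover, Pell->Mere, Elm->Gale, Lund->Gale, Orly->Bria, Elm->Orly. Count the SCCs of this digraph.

1

{Elm, Bria, Fenn, Gale, Hale, Jura, Lund, Mere, Orly, Pell, Dover} are all mutually reachable — one SCC of size 11.
That gives 1 strongly connected component.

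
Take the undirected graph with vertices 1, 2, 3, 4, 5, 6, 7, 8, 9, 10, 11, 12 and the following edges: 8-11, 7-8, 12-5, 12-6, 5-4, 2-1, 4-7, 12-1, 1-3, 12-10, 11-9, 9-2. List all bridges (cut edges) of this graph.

1-3, 10-12, 12-6

The edges on the cycle 12-5-4-7-8-11-9-2-1-12 are not bridges since each lies on that cycle.
But removing 1-3 disconnects 1 from 3; removing 12-10 disconnects 12 from 10; removing 12-6 disconnects 12 from 6 — these are bridges.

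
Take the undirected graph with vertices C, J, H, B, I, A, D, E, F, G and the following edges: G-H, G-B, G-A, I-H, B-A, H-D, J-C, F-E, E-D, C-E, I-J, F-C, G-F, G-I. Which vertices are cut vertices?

Removing G increases the component count from 1 to 2, so G is a cut vertex.
By contrast removing A leaves 1 component; it is not a cut vertex. No other vertex is a cut vertex either.

G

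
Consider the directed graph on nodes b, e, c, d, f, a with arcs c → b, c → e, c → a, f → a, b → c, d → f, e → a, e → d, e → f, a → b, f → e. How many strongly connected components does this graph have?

{a, b, c, d, e, f} are all mutually reachable — one SCC of size 6.
That gives 1 strongly connected component.

1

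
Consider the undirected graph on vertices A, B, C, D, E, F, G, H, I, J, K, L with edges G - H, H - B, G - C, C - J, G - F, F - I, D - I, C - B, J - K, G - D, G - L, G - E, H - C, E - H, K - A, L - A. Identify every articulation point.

G

Removing G increases the component count from 1 to 2, so G is a cut vertex.
By contrast removing F leaves 1 component; it is not a cut vertex. No other vertex is a cut vertex either.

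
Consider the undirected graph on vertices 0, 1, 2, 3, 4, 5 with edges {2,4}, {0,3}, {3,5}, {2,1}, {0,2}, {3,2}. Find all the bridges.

1-2, 2-4, 3-5

The edges on the cycle 0-3-2-0 are not bridges since each lies on that cycle.
But removing 2–1 disconnects 2 from 1; removing 3–5 disconnects 3 from 5; removing 2–4 disconnects 2 from 4 — these are bridges.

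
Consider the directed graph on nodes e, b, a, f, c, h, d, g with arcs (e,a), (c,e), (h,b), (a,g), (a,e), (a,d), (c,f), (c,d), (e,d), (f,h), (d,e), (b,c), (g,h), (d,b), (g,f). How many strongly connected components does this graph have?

1

{a, b, c, d, e, f, g, h} are all mutually reachable — one SCC of size 8.
That gives 1 strongly connected component.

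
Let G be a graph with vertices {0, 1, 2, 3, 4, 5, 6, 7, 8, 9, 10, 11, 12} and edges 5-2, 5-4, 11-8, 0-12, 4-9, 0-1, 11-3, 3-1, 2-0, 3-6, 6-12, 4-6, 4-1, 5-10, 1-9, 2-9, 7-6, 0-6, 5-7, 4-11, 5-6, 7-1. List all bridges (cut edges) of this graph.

The edges on the cycle 5-4-11-3-1-7-5 are not bridges since each lies on that cycle.
But removing 8-11 disconnects 8 from 11; removing 5-10 disconnects 5 from 10 — these are bridges.

10-5, 11-8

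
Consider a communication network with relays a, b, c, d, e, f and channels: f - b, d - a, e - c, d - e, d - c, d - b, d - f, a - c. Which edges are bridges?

The edges on the cycle d-f-b-d are not bridges since each lies on that cycle.
Every edge lies on some cycle, so there are no bridges.

none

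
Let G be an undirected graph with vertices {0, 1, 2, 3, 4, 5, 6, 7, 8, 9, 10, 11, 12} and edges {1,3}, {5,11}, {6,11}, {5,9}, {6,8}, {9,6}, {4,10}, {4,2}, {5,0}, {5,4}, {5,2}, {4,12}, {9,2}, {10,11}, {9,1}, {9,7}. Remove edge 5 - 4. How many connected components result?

5 and 4 are still connected via 5-2-4, so the component count stays at 1.

1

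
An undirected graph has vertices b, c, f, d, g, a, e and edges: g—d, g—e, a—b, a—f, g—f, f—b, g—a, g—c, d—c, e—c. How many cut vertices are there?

Removing g increases the component count from 1 to 2, so g is a cut vertex.
By contrast removing c leaves 1 component; it is not a cut vertex. No other vertex is a cut vertex either.

1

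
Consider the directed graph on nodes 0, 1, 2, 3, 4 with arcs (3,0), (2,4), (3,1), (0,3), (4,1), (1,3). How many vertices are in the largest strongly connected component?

3

{0, 1, 3} are all mutually reachable — one SCC of size 3.
{4} is an SCC by itself.
{2} is an SCC by itself.
The largest has 3 vertices.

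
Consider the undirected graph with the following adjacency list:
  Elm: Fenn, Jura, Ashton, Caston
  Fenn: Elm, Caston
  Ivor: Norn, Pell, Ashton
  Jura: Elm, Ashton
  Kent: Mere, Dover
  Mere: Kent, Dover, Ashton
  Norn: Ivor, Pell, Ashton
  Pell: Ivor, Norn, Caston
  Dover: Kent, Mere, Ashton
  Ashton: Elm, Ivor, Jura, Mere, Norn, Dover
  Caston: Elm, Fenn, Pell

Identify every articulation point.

Ashton

Removing Ashton increases the component count from 1 to 2, so Ashton is a cut vertex.
By contrast removing Mere leaves 1 component; it is not a cut vertex. No other vertex is a cut vertex either.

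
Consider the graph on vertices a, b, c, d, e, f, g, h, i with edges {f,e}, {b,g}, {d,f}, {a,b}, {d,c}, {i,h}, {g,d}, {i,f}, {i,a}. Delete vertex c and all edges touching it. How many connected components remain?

With c gone, the remaining components are: {a, b, d, e, f, g, h, i}.
That is 1 component.

1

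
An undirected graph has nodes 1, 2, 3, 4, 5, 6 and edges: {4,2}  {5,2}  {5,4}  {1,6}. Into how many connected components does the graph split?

3

3 is isolated — a component by itself.
Starting from 1 we can reach 1, 6. That is one component of size 2.
Starting from 2 we can reach 2, 4, 5. That is one component of size 3.
Total: 3 components.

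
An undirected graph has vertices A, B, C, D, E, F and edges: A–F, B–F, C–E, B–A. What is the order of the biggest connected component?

D is isolated — a component by itself.
Starting from C we can reach C, E. That is one component of size 2.
Starting from A we can reach A, B, F. That is one component of size 3.
The largest has 3 vertices.

3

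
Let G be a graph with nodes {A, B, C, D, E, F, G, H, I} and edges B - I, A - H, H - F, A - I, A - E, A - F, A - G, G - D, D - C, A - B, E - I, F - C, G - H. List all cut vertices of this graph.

Removing A increases the component count from 1 to 2, so A is a cut vertex.
By contrast removing I leaves 1 component; it is not a cut vertex. No other vertex is a cut vertex either.

A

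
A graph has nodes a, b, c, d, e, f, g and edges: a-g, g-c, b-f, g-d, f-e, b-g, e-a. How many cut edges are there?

2

The edges on the cycle b-f-e-a-g-b are not bridges since each lies on that cycle.
But removing g-c disconnects g from c; removing g-d disconnects g from d — these are bridges.
That makes 2 bridges.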